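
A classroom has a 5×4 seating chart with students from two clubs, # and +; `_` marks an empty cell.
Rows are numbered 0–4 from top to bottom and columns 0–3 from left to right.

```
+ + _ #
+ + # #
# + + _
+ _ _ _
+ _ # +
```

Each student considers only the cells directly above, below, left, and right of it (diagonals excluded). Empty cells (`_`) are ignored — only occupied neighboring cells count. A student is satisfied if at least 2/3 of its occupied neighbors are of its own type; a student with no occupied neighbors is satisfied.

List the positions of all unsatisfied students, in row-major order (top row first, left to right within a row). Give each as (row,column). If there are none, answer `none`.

(0,0)+ 2/2 ok
(0,1)+ 2/2 ok
(0,3)# 1/1 ok
(1,0)+ 2/3 ok
(1,1)+ 3/4 ok
(1,2)# 1/3 unhappy
(1,3)# 2/2 ok
(2,0)# 0/3 unhappy
(2,1)+ 2/3 ok
(2,2)+ 1/2 unhappy
(3,0)+ 1/2 unhappy
(4,0)+ 1/1 ok
(4,2)# 0/1 unhappy
(4,3)+ 0/1 unhappy

(1,2), (2,0), (2,2), (3,0), (4,2), (4,3)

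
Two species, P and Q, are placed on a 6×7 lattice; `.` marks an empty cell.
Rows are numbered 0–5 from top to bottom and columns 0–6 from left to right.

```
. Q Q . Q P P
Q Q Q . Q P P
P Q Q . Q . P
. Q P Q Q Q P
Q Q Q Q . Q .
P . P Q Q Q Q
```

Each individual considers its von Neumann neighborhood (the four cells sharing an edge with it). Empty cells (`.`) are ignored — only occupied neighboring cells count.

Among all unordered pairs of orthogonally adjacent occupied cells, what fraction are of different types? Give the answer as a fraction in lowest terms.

Scan each occupied cell's neighbors to the right and below so each pair is counted once.
From row 0: 1 unlike of 8 pairs (running 1/8).
From row 1: 2 unlike of 9 pairs (running 3/17).
From row 2: 2 unlike of 6 pairs (running 5/23).
From row 3: 4 unlike of 9 pairs (running 9/32).
From row 4: 2 unlike of 7 pairs (running 11/39).
From row 5: 1 unlike of 4 pairs (running 12/43).
Total adjacent occupied pairs: 43; unlike-type pairs: 12.
12/43 is already in lowest terms.

12/43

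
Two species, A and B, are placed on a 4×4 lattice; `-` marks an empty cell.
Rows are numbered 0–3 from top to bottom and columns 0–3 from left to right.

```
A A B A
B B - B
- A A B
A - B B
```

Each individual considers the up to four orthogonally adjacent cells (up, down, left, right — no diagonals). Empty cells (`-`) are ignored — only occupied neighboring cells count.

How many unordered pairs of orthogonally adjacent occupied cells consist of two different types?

8

Scan each occupied cell's neighbors to the right and below so each pair is counted once.
From row 0: 5 unlike of 6 pairs (running 5/6).
From row 1: 1 unlike of 3 pairs (running 6/9).
From row 2: 2 unlike of 4 pairs (running 8/13).
From row 3: 0 unlike of 1 pairs (running 8/14).
Total adjacent occupied pairs: 14; unlike-type pairs: 8.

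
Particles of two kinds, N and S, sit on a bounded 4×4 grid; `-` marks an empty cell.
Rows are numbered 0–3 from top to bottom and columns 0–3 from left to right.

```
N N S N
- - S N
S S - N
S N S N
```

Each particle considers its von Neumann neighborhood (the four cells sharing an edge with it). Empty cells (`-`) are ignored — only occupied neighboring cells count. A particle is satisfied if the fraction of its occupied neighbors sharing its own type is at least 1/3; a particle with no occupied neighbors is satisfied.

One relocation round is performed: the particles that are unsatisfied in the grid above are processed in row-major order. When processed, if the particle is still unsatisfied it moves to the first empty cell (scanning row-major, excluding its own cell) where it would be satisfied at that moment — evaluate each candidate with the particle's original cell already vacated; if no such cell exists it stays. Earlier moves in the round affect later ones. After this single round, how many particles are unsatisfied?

0

Initially unsatisfied (in order): (3,1), (3,2).
  (3,1) → (1,0).
  (3,2) → (1,1).
Resulting grid:
N N S N
N S S N
S S - N
S - - N
All satisfied now.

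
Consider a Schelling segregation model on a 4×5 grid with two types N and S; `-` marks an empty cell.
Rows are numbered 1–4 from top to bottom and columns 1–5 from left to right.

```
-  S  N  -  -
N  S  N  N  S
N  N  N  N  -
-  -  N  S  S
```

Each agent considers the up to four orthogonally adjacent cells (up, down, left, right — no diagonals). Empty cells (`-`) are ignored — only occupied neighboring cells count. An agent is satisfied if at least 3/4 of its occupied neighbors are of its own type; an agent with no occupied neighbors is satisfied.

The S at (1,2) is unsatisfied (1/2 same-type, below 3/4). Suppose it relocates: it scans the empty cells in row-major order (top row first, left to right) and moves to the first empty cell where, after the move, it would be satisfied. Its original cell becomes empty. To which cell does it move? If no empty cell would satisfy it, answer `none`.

Vacating (1,2). Empty cells in order:
  (1,1): 0/1 same-type → still unsatisfied.
  (1,4): 0/2 same-type → still unsatisfied.
  (1,5): 1/1 same-type → satisfied — stop here.

(1,5)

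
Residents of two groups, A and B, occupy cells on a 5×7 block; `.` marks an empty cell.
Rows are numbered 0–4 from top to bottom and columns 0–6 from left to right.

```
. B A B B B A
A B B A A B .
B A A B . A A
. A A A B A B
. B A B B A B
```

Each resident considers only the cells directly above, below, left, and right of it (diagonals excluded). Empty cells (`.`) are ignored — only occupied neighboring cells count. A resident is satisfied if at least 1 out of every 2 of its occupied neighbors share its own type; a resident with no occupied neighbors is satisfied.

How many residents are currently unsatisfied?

Row 0: (0,1)B 1/2 satisfied · (0,2)A 0/3 not · (0,3)B 1/3 not · (0,4)B 2/3 satisfied · (0,5)B 2/3 satisfied · (0,6)A 0/1 not
Row 1: (1,0)A 0/2 not · (1,1)B 2/4 satisfied · (1,2)B 1/4 not · (1,3)A 1/4 not · (1,4)A 1/3 not · (1,5)B 1/3 not
Row 2: (2,0)B 0/2 not · (2,1)A 2/4 satisfied · (2,2)A 2/4 satisfied · (2,3)B 0/3 not · (2,5)A 2/3 satisfied · (2,6)A 1/2 satisfied
Row 3: (3,1)A 2/3 satisfied · (3,2)A 4/4 satisfied · (3,3)A 1/4 not · (3,4)B 1/3 not · (3,5)A 2/4 satisfied · (3,6)B 1/3 not
Row 4: (4,1)B 0/2 not · (4,2)A 1/3 not · (4,3)B 1/3 not · (4,4)B 2/3 satisfied · (4,5)A 1/3 not · (4,6)B 1/2 satisfied
Unsatisfied: (0,2), (0,3), (0,6), (1,0), (1,2), (1,3), (1,4), (1,5), (2,0), (2,3), (3,3), (3,4), (3,6), (4,1), (4,2), (4,3), (4,5) — 17 in total.

17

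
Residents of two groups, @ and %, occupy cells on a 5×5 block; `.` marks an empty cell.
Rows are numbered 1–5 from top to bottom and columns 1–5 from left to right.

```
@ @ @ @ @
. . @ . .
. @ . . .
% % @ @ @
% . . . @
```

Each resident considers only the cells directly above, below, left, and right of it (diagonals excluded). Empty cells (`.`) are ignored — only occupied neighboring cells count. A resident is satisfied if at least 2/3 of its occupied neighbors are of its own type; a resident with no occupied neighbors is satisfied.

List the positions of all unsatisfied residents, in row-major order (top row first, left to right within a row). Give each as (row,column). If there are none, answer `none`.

(1,1)@ 1/1 ok
(1,2)@ 2/2 ok
(1,3)@ 3/3 ok
(1,4)@ 2/2 ok
(1,5)@ 1/1 ok
(2,3)@ 1/1 ok
(3,2)@ 0/1 unhappy
(4,1)% 2/2 ok
(4,2)% 1/3 unhappy
(4,3)@ 1/2 unhappy
(4,4)@ 2/2 ok
(4,5)@ 2/2 ok
(5,1)% 1/1 ok
(5,5)@ 1/1 ok

(3,2), (4,2), (4,3)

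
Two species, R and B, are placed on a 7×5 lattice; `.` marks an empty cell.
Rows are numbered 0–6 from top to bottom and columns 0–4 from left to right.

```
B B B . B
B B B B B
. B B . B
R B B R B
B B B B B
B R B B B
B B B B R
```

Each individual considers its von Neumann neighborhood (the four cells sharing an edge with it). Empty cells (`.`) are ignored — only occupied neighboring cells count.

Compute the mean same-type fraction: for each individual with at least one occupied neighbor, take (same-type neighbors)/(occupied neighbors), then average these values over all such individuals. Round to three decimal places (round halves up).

Row 0: (0,0)B 2/2 · (0,1)B 3/3 · (0,2)B 2/2 · (0,4)B 1/1
Row 1: (1,0)B 2/2 · (1,1)B 4/4 · (1,2)B 4/4 · (1,3)B 2/2 · (1,4)B 3/3
Row 2: (2,1)B 3/3 · (2,2)B 3/3 · (2,4)B 2/2
Row 3: (3,0)R 0/2 · (3,1)B 3/4 · (3,2)B 3/4 · (3,3)R 0/3 · (3,4)B 2/3
Row 4: (4,0)B 2/3 · (4,1)B 3/4 · (4,2)B 4/4 · (4,3)B 3/4 · (4,4)B 3/3
Row 5: (5,0)B 2/3 · (5,1)R 0/4 · (5,2)B 3/4 · (5,3)B 4/4 · (5,4)B 2/3
Row 6: (6,0)B 2/2 · (6,1)B 2/3 · (6,2)B 3/3 · (6,3)B 2/3 · (6,4)R 0/2
Sum over 32 individuals: 2/2 + 3/3 + 2/2 + 1/1 + 2/2 + 4/4 + 4/4 + 2/2 + 3/3 + 3/3 + 3/3 + 2/2 + 0/2 + 3/4 + 3/4 + 0/3 + 2/3 + 2/3 + 3/4 + 4/4 + 3/4 + 3/3 + 2/3 + 0/4 + 3/4 + 4/4 + 2/3 + 2/2 + 2/3 + 3/3 + 2/3 + 0/2 = 99/4; mean = 99/4 ÷ 32 = 99/128 = 0.773437… → 0.773.

0.773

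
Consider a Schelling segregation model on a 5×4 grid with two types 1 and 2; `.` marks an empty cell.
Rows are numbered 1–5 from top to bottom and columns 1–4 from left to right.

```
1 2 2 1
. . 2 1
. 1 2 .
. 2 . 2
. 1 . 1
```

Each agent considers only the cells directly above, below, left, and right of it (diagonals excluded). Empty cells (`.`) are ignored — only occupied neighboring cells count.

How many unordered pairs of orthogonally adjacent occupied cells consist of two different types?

7

Scan each occupied cell's neighbors to the right and below so each pair is counted once.
From row 1: 2 unlike of 5 pairs (running 2/5).
From row 2: 1 unlike of 2 pairs (running 3/7).
From row 3: 2 unlike of 2 pairs (running 5/9).
From row 4: 2 unlike of 2 pairs (running 7/11).
Total adjacent occupied pairs: 11; unlike-type pairs: 7.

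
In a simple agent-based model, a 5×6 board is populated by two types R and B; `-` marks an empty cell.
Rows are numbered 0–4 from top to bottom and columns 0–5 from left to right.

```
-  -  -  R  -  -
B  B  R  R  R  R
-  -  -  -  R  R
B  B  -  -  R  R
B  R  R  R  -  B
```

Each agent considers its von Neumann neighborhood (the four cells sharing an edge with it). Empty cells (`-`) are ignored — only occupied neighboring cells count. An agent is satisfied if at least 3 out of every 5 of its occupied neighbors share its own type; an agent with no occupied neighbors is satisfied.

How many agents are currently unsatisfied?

(0,3)R 1/1 ✓
(1,0)B 1/1 ✓
(1,1)B 1/2 ✗
(1,2)R 1/2 ✗
(1,3)R 3/3 ✓
(1,4)R 3/3 ✓
(1,5)R 2/2 ✓
(2,4)R 3/3 ✓
(2,5)R 3/3 ✓
(3,0)B 2/2 ✓
(3,1)B 1/2 ✗
(3,4)R 2/2 ✓
(3,5)R 2/3 ✓
(4,0)B 1/2 ✗
(4,1)R 1/3 ✗
(4,2)R 2/2 ✓
(4,3)R 1/1 ✓
(4,5)B 0/1 ✗
Unsatisfied: (1,1), (1,2), (3,1), (4,0), (4,1), (4,5) — 6 in total.

6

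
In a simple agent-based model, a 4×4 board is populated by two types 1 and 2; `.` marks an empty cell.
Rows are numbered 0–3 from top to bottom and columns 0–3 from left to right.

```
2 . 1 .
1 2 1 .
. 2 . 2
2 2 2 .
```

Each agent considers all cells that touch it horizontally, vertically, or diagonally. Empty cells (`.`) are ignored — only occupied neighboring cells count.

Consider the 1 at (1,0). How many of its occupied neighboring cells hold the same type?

Occupied neighbors of (1,0): (0,0)=2, (1,1)=2, (2,1)=2.
Same type (1): 0 of 3.

0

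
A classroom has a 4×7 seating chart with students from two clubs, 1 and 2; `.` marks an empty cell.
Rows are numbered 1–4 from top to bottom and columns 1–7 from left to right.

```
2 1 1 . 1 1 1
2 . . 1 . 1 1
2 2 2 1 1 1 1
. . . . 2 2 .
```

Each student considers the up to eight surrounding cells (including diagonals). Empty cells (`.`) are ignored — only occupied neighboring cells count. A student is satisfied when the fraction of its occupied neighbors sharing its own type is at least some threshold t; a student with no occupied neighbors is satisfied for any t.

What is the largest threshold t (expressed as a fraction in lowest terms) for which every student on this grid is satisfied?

Row 1: (1,1)2 1/2 · (1,2)1 1/3 · (1,3)1 2/2 · (1,5)1 3/3 · (1,6)1 4/4 · (1,7)1 3/3
Row 2: (2,1)2 3/4 · (2,4)1 4/5 · (2,6)1 7/7 · (2,7)1 5/5
Row 3: (3,1)2 2/2 · (3,2)2 3/3 · (3,3)2 1/3 · (3,4)1 2/4 · (3,5)1 4/6 · (3,6)1 4/6 · (3,7)1 3/4
Row 4: (4,5)2 1/4 · (4,6)2 1/4
The smallest same-type fraction is 1/4 at (4,5), which reduces to 1/4. Any threshold above that leaves this student unsatisfied.

1/4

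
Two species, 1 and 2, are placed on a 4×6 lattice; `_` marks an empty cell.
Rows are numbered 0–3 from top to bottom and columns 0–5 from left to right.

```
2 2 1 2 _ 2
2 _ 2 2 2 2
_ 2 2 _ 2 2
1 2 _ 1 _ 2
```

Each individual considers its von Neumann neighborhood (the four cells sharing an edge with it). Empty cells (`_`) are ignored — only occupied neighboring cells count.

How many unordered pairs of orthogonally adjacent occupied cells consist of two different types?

4

Scan each occupied cell's neighbors to the right and below so each pair is counted once.
Row 0: 2(0,0)–2(0,1)= 2(0,0)–2(1,0)= 2(0,1)–1(0,2)≠ 1(0,2)–2(0,3)≠ 1(0,2)–2(1,2)≠ 2(0,3)–2(1,3)= 2(0,5)–2(1,5)=  → 3/7 unlike.
Row 1: 2(1,2)–2(1,3)= 2(1,2)–2(2,2)= 2(1,3)–2(1,4)= 2(1,4)–2(1,5)= 2(1,4)–2(2,4)= 2(1,5)–2(2,5)=  → 0/6 unlike.
Row 2: 2(2,1)–2(2,2)= 2(2,1)–2(3,1)= 2(2,4)–2(2,5)= 2(2,5)–2(3,5)=  → 0/4 unlike.
Row 3: 1(3,0)–2(3,1)≠  → 1/1 unlike.
Total adjacent occupied pairs: 18; unlike-type pairs: 4.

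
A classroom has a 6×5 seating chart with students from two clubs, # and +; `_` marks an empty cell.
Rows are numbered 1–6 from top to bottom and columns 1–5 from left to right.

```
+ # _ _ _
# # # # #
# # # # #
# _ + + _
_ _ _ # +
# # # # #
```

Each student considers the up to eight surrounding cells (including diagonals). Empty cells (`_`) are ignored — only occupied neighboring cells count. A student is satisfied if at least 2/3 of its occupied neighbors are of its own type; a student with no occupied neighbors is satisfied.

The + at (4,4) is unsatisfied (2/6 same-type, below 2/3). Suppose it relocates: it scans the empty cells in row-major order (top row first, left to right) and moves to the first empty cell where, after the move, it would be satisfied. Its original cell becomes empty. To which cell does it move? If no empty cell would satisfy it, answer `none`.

Vacating (4,4). Empty cells in order:
  (1,3): 0/4 same-type → still unsatisfied.
  (1,4): 0/3 same-type → still unsatisfied.
  (1,5): 0/2 same-type → still unsatisfied.
  (4,2): 1/5 same-type → still unsatisfied.
  (4,5): 1/4 same-type → still unsatisfied.
  (5,1): 0/3 same-type → still unsatisfied.
  (5,2): 1/5 same-type → still unsatisfied.
  (5,3): 1/5 same-type → still unsatisfied.

none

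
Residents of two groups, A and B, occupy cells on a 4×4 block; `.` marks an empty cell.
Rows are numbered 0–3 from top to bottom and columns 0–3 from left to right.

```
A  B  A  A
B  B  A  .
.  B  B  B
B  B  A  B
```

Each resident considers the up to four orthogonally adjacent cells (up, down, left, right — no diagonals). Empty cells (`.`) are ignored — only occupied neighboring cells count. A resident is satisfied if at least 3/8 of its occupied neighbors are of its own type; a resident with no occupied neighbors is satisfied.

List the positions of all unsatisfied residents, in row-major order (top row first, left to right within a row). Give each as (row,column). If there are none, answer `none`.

(0,0), (0,1), (1,2), (3,2)

Row 0: (0,0)A 0/2 not · (0,1)B 1/3 not · (0,2)A 2/3 satisfied · (0,3)A 1/1 satisfied
Row 1: (1,0)B 1/2 satisfied · (1,1)B 3/4 satisfied · (1,2)A 1/3 not
Row 2: (2,1)B 3/3 satisfied · (2,2)B 2/4 satisfied · (2,3)B 2/2 satisfied
Row 3: (3,0)B 1/1 satisfied · (3,1)B 2/3 satisfied · (3,2)A 0/3 not · (3,3)B 1/2 satisfied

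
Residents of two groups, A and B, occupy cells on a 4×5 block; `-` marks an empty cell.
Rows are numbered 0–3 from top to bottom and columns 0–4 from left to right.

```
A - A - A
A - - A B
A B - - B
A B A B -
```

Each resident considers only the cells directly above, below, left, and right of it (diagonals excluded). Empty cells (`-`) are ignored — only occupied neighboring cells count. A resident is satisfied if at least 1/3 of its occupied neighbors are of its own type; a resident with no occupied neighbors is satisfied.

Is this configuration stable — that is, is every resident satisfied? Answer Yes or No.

No

Row 0: (0,0)A 1/1 ✓ · (0,2)A 0/0 ✓ · (0,4)A 0/1 ✗
Row 1: (1,0)A 2/2 ✓ · (1,3)A 0/1 ✗ · (1,4)B 1/3 ✓
Row 2: (2,0)A 2/3 ✓ · (2,1)B 1/2 ✓ · (2,4)B 1/1 ✓
Row 3: (3,0)A 1/2 ✓ · (3,1)B 1/3 ✓ · (3,2)A 0/2 ✗ · (3,3)B 0/1 ✗
For instance (0,4) has only 0/1 same-type neighbors, below 1/3.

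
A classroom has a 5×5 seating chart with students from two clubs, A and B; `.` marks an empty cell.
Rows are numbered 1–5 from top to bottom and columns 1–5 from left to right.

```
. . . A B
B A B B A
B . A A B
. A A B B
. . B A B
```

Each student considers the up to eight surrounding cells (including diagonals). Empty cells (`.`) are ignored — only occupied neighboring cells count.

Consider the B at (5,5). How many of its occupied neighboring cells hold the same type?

2

Occupied neighbors of (5,5): (4,4)=B, (4,5)=B, (5,4)=A.
Same type (B): 2 of 3.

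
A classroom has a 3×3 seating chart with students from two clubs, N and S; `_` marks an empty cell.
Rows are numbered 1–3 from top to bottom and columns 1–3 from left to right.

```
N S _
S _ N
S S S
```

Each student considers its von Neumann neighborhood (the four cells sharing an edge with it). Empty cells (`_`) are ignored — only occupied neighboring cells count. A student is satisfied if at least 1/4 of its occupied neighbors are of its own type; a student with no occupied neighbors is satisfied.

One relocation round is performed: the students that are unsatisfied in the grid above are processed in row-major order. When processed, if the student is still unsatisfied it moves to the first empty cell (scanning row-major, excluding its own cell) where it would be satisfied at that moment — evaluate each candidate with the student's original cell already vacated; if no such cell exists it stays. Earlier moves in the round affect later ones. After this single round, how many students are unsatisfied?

Initially unsatisfied (in order): (1,1), (1,2), (2,3).
  (1,1) → (1,3).
  (1,2) → (1,1).
  (2,3): now satisfied by earlier moves; stays.
Resulting grid:
S _ N
S _ N
S S S
All satisfied now.

0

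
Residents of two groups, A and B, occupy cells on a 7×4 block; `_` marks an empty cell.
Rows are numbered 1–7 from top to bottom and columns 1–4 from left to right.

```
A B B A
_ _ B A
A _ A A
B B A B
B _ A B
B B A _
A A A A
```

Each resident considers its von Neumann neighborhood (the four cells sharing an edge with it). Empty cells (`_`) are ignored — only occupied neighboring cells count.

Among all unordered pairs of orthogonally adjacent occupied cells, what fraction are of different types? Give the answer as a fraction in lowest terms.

Scan each occupied cell's neighbors to the right and below so each pair is counted once.
Row 1: A(1,1)–B(1,2)≠ B(1,2)–B(1,3)= B(1,3)–A(1,4)≠ B(1,3)–B(2,3)= A(1,4)–A(2,4)=  → 2/5 unlike.
Row 2: B(2,3)–A(2,4)≠ B(2,3)–A(3,3)≠ A(2,4)–A(3,4)=  → 2/3 unlike.
Row 3: A(3,1)–B(4,1)≠ A(3,3)–A(3,4)= A(3,3)–A(4,3)= A(3,4)–B(4,4)≠  → 2/4 unlike.
Row 4: B(4,1)–B(4,2)= B(4,1)–B(5,1)= B(4,2)–A(4,3)≠ A(4,3)–B(4,4)≠ A(4,3)–A(5,3)= B(4,4)–B(5,4)=  → 2/6 unlike.
Row 5: B(5,1)–B(6,1)= A(5,3)–B(5,4)≠ A(5,3)–A(6,3)=  → 1/3 unlike.
Row 6: B(6,1)–B(6,2)= B(6,1)–A(7,1)≠ B(6,2)–A(6,3)≠ B(6,2)–A(7,2)≠ A(6,3)–A(7,3)=  → 3/5 unlike.
Row 7: A(7,1)–A(7,2)= A(7,2)–A(7,3)= A(7,3)–A(7,4)=  → 0/3 unlike.
Total adjacent occupied pairs: 29; unlike-type pairs: 12.
12/29 is already in lowest terms.

12/29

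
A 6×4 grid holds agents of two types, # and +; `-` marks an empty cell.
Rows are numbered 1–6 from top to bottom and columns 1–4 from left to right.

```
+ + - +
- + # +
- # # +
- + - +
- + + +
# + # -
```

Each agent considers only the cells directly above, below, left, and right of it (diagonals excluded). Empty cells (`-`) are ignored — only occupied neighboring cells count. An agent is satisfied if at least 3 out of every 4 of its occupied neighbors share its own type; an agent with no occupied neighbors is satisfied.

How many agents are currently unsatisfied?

11

(1,1)+ 1/1 ok
(1,2)+ 2/2 ok
(1,4)+ 1/1 ok
(2,2)+ 1/3 unhappy
(2,3)# 1/3 unhappy
(2,4)+ 2/3 unhappy
(3,2)# 1/3 unhappy
(3,3)# 2/3 unhappy
(3,4)+ 2/3 unhappy
(4,2)+ 1/2 unhappy
(4,4)+ 2/2 ok
(5,2)+ 3/3 ok
(5,3)+ 2/3 unhappy
(5,4)+ 2/2 ok
(6,1)# 0/1 unhappy
(6,2)+ 1/3 unhappy
(6,3)# 0/2 unhappy
Unsatisfied: (2,2), (2,3), (2,4), (3,2), (3,3), (3,4), (4,2), (5,3), (6,1), (6,2), (6,3) — 11 in total.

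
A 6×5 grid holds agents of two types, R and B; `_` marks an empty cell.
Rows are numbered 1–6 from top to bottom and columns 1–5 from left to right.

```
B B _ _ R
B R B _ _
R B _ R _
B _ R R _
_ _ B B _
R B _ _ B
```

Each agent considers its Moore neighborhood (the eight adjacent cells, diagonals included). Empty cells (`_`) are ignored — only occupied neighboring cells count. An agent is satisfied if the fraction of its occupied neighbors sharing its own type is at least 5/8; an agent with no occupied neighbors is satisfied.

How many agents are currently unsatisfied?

(1,1)B 2/3 ✓
(1,2)B 3/4 ✓
(1,5)R 0/0 ✓
(2,1)B 3/5 ✗
(2,2)R 1/6 ✗
(2,3)B 2/4 ✗
(3,1)R 1/4 ✗
(3,2)B 3/6 ✗
(3,4)R 2/3 ✓
(4,1)B 1/2 ✗
(4,3)R 2/5 ✗
(4,4)R 2/4 ✗
(5,3)B 2/4 ✗
(5,4)B 2/4 ✗
(6,1)R 0/1 ✗
(6,2)B 1/2 ✗
(6,5)B 1/1 ✓
Unsatisfied: (2,1), (2,2), (2,3), (3,1), (3,2), (4,1), (4,3), (4,4), (5,3), (5,4), (6,1), (6,2) — 12 in total.

12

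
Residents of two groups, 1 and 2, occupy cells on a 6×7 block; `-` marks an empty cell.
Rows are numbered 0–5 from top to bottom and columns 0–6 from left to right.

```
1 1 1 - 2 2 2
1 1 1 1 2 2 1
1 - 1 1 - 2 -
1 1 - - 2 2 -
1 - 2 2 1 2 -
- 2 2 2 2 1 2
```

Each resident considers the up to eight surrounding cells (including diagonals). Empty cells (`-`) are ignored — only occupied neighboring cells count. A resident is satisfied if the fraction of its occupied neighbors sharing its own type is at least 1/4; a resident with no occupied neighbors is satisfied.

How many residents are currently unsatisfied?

2

(0,0)1 3/3 ✓
(0,1)1 5/5 ✓
(0,2)1 4/4 ✓
(0,4)2 3/4 ✓
(0,5)2 4/5 ✓
(0,6)2 2/3 ✓
(1,0)1 4/4 ✓
(1,1)1 7/7 ✓
(1,2)1 6/6 ✓
(1,3)1 4/6 ✓
(1,4)2 4/6 ✓
(1,5)2 5/6 ✓
(1,6)1 0/4 ✗
(2,0)1 4/4 ✓
(2,2)1 5/5 ✓
(2,3)1 3/5 ✓
(2,5)2 4/5 ✓
(3,0)1 3/3 ✓
(3,1)1 4/5 ✓
(3,4)2 4/6 ✓
(3,5)2 3/4 ✓
(4,0)1 2/3 ✓
(4,2)2 4/5 ✓
(4,3)2 5/6 ✓
(4,4)1 1/7 ✗
(4,5)2 4/6 ✓
(5,1)2 2/3 ✓
(5,2)2 4/4 ✓
(5,3)2 4/5 ✓
(5,4)2 3/5 ✓
(5,5)1 1/4 ✓
(5,6)2 1/2 ✓
Unsatisfied: (1,6), (4,4) — 2 in total.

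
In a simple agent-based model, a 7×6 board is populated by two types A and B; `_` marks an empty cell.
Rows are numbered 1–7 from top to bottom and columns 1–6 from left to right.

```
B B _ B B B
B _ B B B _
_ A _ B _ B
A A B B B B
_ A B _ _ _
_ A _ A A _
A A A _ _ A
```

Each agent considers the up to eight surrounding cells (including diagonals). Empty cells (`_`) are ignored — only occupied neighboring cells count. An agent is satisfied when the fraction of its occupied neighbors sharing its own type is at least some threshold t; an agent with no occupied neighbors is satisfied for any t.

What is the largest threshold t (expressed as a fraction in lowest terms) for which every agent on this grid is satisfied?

1/3

Row 1: (1,1)B 2/2 · (1,2)B 3/3 · (1,4)B 4/4 · (1,5)B 4/4 · (1,6)B 2/2
Row 2: (2,1)B 2/3 · (2,3)B 4/5 · (2,4)B 5/5 · (2,5)B 6/6
Row 3: (3,2)A 2/5 · (3,4)B 6/6 · (3,6)B 3/3
Row 4: (4,1)A 3/3 · (4,2)A 3/5 · (4,3)B 3/6 · (4,4)B 4/4 · (4,5)B 4/4 · (4,6)B 2/2
Row 5: (5,2)A 3/5 · (5,3)B 2/6
Row 6: (6,2)A 4/5 · (6,4)A 2/3 · (6,5)A 2/2
Row 7: (7,1)A 2/2 · (7,2)A 3/3 · (7,3)A 3/3 · (7,6)A 1/1
The smallest same-type fraction is 2/6 at (5,3), which reduces to 1/3. Any threshold above that leaves this agent unsatisfied.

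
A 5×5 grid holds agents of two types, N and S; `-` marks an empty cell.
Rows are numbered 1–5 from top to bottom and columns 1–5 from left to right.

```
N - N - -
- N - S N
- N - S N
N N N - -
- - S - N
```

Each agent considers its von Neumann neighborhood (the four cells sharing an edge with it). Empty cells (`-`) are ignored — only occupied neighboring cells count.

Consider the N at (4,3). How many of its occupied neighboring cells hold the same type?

1

Occupied neighbors of (4,3): (5,3)=S, (4,2)=N.
Same type (N): 1 of 2.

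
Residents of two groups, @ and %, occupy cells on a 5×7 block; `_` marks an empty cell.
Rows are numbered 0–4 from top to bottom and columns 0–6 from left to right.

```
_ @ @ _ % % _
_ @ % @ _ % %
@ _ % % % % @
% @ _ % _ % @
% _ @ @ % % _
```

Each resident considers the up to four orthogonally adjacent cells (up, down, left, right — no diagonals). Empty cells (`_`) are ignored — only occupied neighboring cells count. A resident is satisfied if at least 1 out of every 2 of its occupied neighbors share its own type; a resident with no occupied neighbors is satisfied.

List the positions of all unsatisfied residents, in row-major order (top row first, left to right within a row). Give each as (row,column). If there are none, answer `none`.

Row 0: (0,1)@ 2/2 satisfied · (0,2)@ 1/2 satisfied · (0,4)% 1/1 satisfied · (0,5)% 2/2 satisfied
Row 1: (1,1)@ 1/2 satisfied · (1,2)% 1/4 not · (1,3)@ 0/2 not · (1,5)% 3/3 satisfied · (1,6)% 1/2 satisfied
Row 2: (2,0)@ 0/1 not · (2,2)% 2/2 satisfied · (2,3)% 3/4 satisfied · (2,4)% 2/2 satisfied · (2,5)% 3/4 satisfied · (2,6)@ 1/3 not
Row 3: (3,0)% 1/3 not · (3,1)@ 0/1 not · (3,3)% 1/2 satisfied · (3,5)% 2/3 satisfied · (3,6)@ 1/2 satisfied
Row 4: (4,0)% 1/1 satisfied · (4,2)@ 1/1 satisfied · (4,3)@ 1/3 not · (4,4)% 1/2 satisfied · (4,5)% 2/2 satisfied

(1,2), (1,3), (2,0), (2,6), (3,0), (3,1), (4,3)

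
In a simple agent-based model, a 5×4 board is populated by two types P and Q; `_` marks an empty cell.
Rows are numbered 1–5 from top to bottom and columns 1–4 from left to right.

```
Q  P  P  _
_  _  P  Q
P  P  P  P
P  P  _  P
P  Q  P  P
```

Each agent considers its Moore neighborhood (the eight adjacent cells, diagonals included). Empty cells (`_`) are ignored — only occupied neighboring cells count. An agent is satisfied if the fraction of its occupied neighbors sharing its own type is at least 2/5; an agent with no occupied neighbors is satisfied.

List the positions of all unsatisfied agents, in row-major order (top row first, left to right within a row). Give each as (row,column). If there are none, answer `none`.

(1,1), (2,4), (5,2)

(1,1)Q 0/1 not
(1,2)P 2/3 satisfied
(1,3)P 2/3 satisfied
(2,3)P 5/6 satisfied
(2,4)Q 0/4 not
(3,1)P 3/3 satisfied
(3,2)P 5/5 satisfied
(3,3)P 5/6 satisfied
(3,4)P 3/4 satisfied
(4,1)P 4/5 satisfied
(4,2)P 6/7 satisfied
(4,4)P 4/4 satisfied
(5,1)P 2/3 satisfied
(5,2)Q 0/4 not
(5,3)P 3/4 satisfied
(5,4)P 2/2 satisfied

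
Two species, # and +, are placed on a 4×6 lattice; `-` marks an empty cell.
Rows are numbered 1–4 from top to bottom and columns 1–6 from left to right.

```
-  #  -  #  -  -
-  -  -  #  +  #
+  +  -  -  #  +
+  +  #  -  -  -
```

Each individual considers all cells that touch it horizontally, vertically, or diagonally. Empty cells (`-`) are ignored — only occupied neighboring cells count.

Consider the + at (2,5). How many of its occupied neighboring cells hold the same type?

Occupied neighbors of (2,5): (1,4)=#, (2,4)=#, (2,6)=#, (3,5)=#, (3,6)=+.
Same type (+): 1 of 5.

1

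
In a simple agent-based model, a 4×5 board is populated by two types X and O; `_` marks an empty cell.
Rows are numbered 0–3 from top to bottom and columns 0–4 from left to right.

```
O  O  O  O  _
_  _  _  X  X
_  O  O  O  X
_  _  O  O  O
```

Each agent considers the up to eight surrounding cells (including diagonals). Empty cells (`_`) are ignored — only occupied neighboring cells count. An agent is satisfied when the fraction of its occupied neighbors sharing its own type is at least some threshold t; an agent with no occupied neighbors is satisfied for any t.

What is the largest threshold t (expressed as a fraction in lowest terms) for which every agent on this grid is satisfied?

(0,0)O 1/1
(0,1)O 2/2
(0,2)O 2/3
(0,3)O 1/3
(1,3)X 2/6
(1,4)X 2/4
(2,1)O 2/2
(2,2)O 4/5
(2,3)O 4/7
(2,4)X 2/5
(3,2)O 4/4
(3,3)O 4/5
(3,4)O 2/3
The smallest same-type fraction is 1/3 at (0,3), which reduces to 1/3. Any threshold above that leaves this agent unsatisfied.

1/3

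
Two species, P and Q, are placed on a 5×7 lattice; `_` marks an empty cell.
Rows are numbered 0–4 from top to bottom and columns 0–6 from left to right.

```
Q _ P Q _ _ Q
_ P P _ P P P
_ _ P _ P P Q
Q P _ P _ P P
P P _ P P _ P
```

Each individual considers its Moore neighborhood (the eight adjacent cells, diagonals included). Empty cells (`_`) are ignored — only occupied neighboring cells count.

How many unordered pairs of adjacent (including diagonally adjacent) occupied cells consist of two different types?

Scan each occupied cell's neighbors to the right and below (and the two forward diagonals) so each pair is counted once.
From row 0: 6 unlike of 8 pairs (running 6/8).
From row 1: 2 unlike of 12 pairs (running 8/20).
From row 2: 3 unlike of 10 pairs (running 11/30).
From row 3: 3 unlike of 11 pairs (running 14/41).
From row 4: 0 unlike of 2 pairs (running 14/43).
Total adjacent occupied pairs: 43; unlike-type pairs: 14.

14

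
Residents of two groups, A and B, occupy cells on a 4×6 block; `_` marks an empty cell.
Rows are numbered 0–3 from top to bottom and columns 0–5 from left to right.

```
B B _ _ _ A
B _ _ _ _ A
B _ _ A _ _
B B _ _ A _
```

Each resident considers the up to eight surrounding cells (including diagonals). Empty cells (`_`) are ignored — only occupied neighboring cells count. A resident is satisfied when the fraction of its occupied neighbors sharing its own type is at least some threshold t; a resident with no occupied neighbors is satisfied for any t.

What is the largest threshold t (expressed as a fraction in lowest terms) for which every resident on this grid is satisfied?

Row 0: (0,0)B 2/2 · (0,1)B 2/2 · (0,5)A 1/1
Row 1: (1,0)B 3/3 · (1,5)A 1/1
Row 2: (2,0)B 3/3 · (2,3)A 1/1
Row 3: (3,0)B 2/2 · (3,1)B 2/2 · (3,4)A 1/1
The smallest same-type fraction is 2/2 at (0,0), which reduces to 1/1. Any threshold above that leaves this resident unsatisfied.

1/1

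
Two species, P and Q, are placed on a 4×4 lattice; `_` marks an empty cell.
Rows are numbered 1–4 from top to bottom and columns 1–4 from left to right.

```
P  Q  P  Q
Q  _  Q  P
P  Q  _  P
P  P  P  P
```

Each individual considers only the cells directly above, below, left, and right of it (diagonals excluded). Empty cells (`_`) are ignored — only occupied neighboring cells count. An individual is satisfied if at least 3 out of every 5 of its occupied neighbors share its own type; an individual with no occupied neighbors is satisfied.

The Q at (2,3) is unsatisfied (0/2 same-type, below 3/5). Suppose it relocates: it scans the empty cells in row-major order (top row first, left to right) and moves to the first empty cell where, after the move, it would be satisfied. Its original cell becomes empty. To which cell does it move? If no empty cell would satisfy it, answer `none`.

Vacating (2,3). Empty cells in order:
  (2,2): 3/3 same-type → satisfied — stop here.

(2,2)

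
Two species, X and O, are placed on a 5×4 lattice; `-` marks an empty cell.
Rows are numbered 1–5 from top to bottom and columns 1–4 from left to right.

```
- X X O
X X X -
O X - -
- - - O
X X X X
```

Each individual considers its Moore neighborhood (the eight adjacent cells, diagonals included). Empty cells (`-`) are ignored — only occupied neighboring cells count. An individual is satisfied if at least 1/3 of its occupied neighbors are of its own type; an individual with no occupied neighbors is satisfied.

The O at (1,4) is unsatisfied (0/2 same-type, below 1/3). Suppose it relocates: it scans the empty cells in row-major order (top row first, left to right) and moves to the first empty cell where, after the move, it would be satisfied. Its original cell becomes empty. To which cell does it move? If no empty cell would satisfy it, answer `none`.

Vacating (1,4). Empty cells in order:
  (1,1): 0/3 same-type → still unsatisfied.
  (2,4): 0/2 same-type → still unsatisfied.
  (3,3): 1/4 same-type → still unsatisfied.
  (3,4): 1/2 same-type → satisfied — stop here.

(3,4)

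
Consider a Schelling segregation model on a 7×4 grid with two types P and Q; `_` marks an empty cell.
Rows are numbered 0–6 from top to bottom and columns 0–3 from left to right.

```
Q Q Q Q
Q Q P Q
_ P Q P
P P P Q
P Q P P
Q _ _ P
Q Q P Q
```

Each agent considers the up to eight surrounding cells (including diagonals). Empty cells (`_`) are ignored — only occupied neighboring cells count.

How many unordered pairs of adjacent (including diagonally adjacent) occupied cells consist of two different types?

26

Scan each occupied cell's neighbors to the right and below (and the two forward diagonals) so each pair is counted once.
Row 0: Q(0,0)–Q(0,1)= Q(0,0)–Q(1,0)= Q(0,0)–Q(1,1)= Q(0,1)–Q(0,2)= Q(0,1)–Q(1,1)= Q(0,1)–P(1,2)≠ Q(0,1)–Q(1,0)= Q(0,2)–Q(0,3)= Q(0,2)–P(1,2)≠ Q(0,2)–Q(1,3)= Q(0,2)–Q(1,1)= Q(0,3)–Q(1,3)= Q(0,3)–P(1,2)≠  → 3/13 unlike.
Row 1: Q(1,0)–Q(1,1)= Q(1,0)–P(2,1)≠ Q(1,1)–P(1,2)≠ Q(1,1)–P(2,1)≠ Q(1,1)–Q(2,2)= P(1,2)–Q(1,3)≠ P(1,2)–Q(2,2)≠ P(1,2)–P(2,3)= P(1,2)–P(2,1)= Q(1,3)–P(2,3)≠ Q(1,3)–Q(2,2)=  → 6/11 unlike.
Row 2: P(2,1)–Q(2,2)≠ P(2,1)–P(3,1)= P(2,1)–P(3,2)= P(2,1)–P(3,0)= Q(2,2)–P(2,3)≠ Q(2,2)–P(3,2)≠ Q(2,2)–Q(3,3)= Q(2,2)–P(3,1)≠ P(2,3)–Q(3,3)≠ P(2,3)–P(3,2)=  → 5/10 unlike.
Row 3: P(3,0)–P(3,1)= P(3,0)–P(4,0)= P(3,0)–Q(4,1)≠ P(3,1)–P(3,2)= P(3,1)–Q(4,1)≠ P(3,1)–P(4,2)= P(3,1)–P(4,0)= P(3,2)–Q(3,3)≠ P(3,2)–P(4,2)= P(3,2)–P(4,3)= P(3,2)–Q(4,1)≠ Q(3,3)–P(4,3)≠ Q(3,3)–P(4,2)≠  → 6/13 unlike.
Row 4: P(4,0)–Q(4,1)≠ P(4,0)–Q(5,0)≠ Q(4,1)–P(4,2)≠ Q(4,1)–Q(5,0)= P(4,2)–P(4,3)= P(4,2)–P(5,3)= P(4,3)–P(5,3)=  → 3/7 unlike.
Row 5: Q(5,0)–Q(6,0)= Q(5,0)–Q(6,1)= P(5,3)–Q(6,3)≠ P(5,3)–P(6,2)=  → 1/4 unlike.
Row 6: Q(6,0)–Q(6,1)= Q(6,1)–P(6,2)≠ P(6,2)–Q(6,3)≠  → 2/3 unlike.
Total adjacent occupied pairs: 61; unlike-type pairs: 26.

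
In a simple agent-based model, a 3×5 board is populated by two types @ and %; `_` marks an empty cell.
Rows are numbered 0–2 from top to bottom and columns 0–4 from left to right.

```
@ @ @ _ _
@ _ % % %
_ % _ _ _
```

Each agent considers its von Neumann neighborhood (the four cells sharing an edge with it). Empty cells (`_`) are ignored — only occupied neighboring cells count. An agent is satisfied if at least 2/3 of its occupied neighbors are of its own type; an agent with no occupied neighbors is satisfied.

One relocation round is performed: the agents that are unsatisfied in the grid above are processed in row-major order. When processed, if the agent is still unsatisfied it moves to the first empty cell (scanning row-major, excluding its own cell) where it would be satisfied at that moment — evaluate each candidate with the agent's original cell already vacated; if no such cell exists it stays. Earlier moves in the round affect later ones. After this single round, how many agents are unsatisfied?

Initially unsatisfied (in order): (0,2), (1,2).
  (0,2): no empty cell satisfies it; stays.
  (1,2) → (0,4).
Resulting grid:
@ @ @ _ %
@ _ _ % %
_ % _ _ _
All satisfied now.

0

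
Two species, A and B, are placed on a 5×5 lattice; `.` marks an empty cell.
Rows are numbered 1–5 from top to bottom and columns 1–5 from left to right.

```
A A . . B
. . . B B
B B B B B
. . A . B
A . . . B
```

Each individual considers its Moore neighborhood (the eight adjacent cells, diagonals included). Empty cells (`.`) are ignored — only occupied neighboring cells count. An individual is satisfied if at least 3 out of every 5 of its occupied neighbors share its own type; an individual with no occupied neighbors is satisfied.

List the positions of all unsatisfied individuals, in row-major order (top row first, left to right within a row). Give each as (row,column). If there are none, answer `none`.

Row 1: (1,1)A 1/1 ok · (1,2)A 1/1 ok · (1,5)B 2/2 ok
Row 2: (2,4)B 5/5 ok · (2,5)B 4/4 ok
Row 3: (3,1)B 1/1 ok · (3,2)B 2/3 ok · (3,3)B 3/4 ok · (3,4)B 5/6 ok · (3,5)B 4/4 ok
Row 4: (4,3)A 0/3 unhappy · (4,5)B 3/3 ok
Row 5: (5,1)A 0/0 ok · (5,5)B 1/1 ok

(4,3)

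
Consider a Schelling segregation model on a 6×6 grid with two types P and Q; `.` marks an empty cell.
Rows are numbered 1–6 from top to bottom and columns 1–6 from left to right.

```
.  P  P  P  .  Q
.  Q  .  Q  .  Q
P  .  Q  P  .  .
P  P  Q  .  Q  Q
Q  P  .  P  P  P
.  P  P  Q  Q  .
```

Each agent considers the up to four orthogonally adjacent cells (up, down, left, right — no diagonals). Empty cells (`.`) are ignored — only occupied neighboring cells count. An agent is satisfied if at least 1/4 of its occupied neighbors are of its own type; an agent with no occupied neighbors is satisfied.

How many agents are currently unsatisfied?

4

Row 1: (1,2)P 1/2 ✓ · (1,3)P 2/2 ✓ · (1,4)P 1/2 ✓ · (1,6)Q 1/1 ✓
Row 2: (2,2)Q 0/1 ✗ · (2,4)Q 0/2 ✗ · (2,6)Q 1/1 ✓
Row 3: (3,1)P 1/1 ✓ · (3,3)Q 1/2 ✓ · (3,4)P 0/2 ✗
Row 4: (4,1)P 2/3 ✓ · (4,2)P 2/3 ✓ · (4,3)Q 1/2 ✓ · (4,5)Q 1/2 ✓ · (4,6)Q 1/2 ✓
Row 5: (5,1)Q 0/2 ✗ · (5,2)P 2/3 ✓ · (5,4)P 1/2 ✓ · (5,5)P 2/4 ✓ · (5,6)P 1/2 ✓
Row 6: (6,2)P 2/2 ✓ · (6,3)P 1/2 ✓ · (6,4)Q 1/3 ✓ · (6,5)Q 1/2 ✓
Unsatisfied: (2,2), (2,4), (3,4), (5,1) — 4 in total.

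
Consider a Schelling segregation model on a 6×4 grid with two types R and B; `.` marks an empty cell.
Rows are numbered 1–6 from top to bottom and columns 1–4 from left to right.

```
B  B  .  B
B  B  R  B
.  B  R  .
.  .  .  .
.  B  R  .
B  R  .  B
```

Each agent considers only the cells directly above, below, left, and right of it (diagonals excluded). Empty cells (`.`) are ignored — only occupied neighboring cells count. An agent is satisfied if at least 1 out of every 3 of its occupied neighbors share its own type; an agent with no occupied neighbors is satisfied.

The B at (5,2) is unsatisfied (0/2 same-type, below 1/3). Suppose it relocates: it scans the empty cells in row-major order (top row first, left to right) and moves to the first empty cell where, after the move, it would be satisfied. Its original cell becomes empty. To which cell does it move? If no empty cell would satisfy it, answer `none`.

(1,3)

Vacating (5,2). Empty cells in order:
  (1,3): 2/3 same-type → satisfied — stop here.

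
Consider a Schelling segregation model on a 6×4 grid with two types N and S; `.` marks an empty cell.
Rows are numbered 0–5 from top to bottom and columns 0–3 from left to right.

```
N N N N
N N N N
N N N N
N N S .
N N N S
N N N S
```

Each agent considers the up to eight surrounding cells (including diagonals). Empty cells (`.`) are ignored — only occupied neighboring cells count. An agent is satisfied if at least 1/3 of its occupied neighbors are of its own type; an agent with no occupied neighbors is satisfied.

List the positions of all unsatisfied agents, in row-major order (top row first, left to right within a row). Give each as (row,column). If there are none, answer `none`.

(0,0)N 3/3 ok
(0,1)N 5/5 ok
(0,2)N 5/5 ok
(0,3)N 3/3 ok
(1,0)N 5/5 ok
(1,1)N 8/8 ok
(1,2)N 8/8 ok
(1,3)N 5/5 ok
(2,0)N 5/5 ok
(2,1)N 7/8 ok
(2,2)N 6/7 ok
(2,3)N 3/4 ok
(3,0)N 5/5 ok
(3,1)N 7/8 ok
(3,2)S 1/7 unhappy
(4,0)N 5/5 ok
(4,1)N 7/8 ok
(4,2)N 4/7 ok
(4,3)S 2/4 ok
(5,0)N 3/3 ok
(5,1)N 5/5 ok
(5,2)N 3/5 ok
(5,3)S 1/3 ok

(3,2)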